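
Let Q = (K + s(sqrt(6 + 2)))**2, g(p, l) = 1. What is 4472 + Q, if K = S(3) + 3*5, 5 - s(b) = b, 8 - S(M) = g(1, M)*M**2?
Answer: 4841 - 76*sqrt(2) ≈ 4733.5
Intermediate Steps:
S(M) = 8 - M**2
s(b) = 5 - b
K = 14 (K = (8 - 1*3**2) + 3*5 = (8 - 1*9) + 15 = (8 - 9) + 15 = -1 + 15 = 14)
Q = (19 - 2*sqrt(2))**2 (Q = (14 + (5 - sqrt(6 + 2)))**2 = (14 + (5 - sqrt(8)))**2 = (14 + (5 - 2*sqrt(2)))**2 = (19 - 2*sqrt(2))**2 ≈ 261.52)
4472 + Q = 4472 + (369 - 76*sqrt(2)) = 4841 - 76*sqrt(2)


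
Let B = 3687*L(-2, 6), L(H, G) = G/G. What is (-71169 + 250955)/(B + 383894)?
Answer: 179786/387581 ≈ 0.46387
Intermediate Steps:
L(H, G) = 1
B = 3687 (B = 3687*1 = 3687)
(-71169 + 250955)/(B + 383894) = (-71169 + 250955)/(3687 + 383894) = 179786/387581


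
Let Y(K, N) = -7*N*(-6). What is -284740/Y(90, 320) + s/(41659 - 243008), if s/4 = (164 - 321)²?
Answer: -2932862225/135306528 ≈ -21.676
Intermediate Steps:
s = 98596 (s = 4*(164 - 321)² = 4*(-157)² = 4*24649 = 98596)
Y(K, N) = 42*N
-284740/Y(90, 320) + s/(41659 - 243008) = -284740/(42*320) + 98596/(41659 - 243008) = -284740/13440 + 98596/(-201349) = -284740*1/13440 + 98596*(-1/201349) = -14237/672 - 98596/201349 = -2932862225/135306528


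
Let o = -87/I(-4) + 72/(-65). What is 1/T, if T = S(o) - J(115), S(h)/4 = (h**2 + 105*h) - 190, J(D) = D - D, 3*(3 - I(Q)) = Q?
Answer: -4225/33218584 ≈ -0.00012719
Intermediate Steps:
I(Q) = 3 - Q/3
J(D) = 0
o = -1377/65 (o = -87/(3 - 1/3*(-4)) + 72/(-65) = -87/(3 + 4/3) + 72*(-1/65) = -87/13/3 - 72/65 = -87*3/13 - 72/65 = -261/13 - 72/65 = -1377/65 ≈ -21.185)
S(h) = -760 + 4*h**2 + 420*h (S(h) = 4*((h**2 + 105*h) - 190) = 4*(-190 + h**2 + 105*h) = -760 + 4*h**2 + 420*h)
T = -33218584/4225 (T = (-760 + 4*(-1377/65)**2 + 420*(-1377/65)) - 1*0 = (-760 + 4*(1896129/4225) - 115668/13) + 0 = (-760 + 7584516/4225 - 115668/13) + 0 = -33218584/4225 + 0 = -33218584/4225 ≈ -7862.4)
1/T = 1/(-33218584/4225) = -4225/33218584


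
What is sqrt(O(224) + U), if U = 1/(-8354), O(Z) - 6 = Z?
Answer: 3*sqrt(1783503814)/8354 ≈ 15.166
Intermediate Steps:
O(Z) = 6 + Z
U = -1/8354 ≈ -0.00011970
sqrt(O(224) + U) = sqrt((6 + 224) - 1/8354) = sqrt(230 - 1/8354) = sqrt(1921419/8354) = 3*sqrt(1783503814)/8354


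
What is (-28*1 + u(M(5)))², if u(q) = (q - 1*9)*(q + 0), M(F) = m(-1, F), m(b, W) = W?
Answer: 2304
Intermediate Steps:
M(F) = F
u(q) = q*(-9 + q) (u(q) = (q - 9)*q = (-9 + q)*q = q*(-9 + q))
(-28*1 + u(M(5)))² = (-28*1 + 5*(-9 + 5))² = (-28 + 5*(-4))² = (-28 - 20)² = (-48)² = 2304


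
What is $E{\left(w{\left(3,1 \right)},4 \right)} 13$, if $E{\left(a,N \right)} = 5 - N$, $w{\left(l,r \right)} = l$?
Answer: $13$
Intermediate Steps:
$E{\left(w{\left(3,1 \right)},4 \right)} 13 = \left(5 - 4\right) 13 = 1 \cdot 13 = 13$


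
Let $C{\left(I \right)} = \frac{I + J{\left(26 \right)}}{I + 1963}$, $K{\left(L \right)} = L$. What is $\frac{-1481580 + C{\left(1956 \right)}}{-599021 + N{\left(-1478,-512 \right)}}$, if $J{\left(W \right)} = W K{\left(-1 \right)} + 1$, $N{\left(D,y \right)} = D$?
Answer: $\frac{5806310089}{2353355581} \approx 2.4672$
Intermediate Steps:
$J{\left(W \right)} = 1 - W$ ($J{\left(W \right)} = W \left(-1\right) + 1 = - W + 1 = 1 - W$)
$C{\left(I \right)} = \frac{-25 + I}{1963 + I}$ ($C{\left(I \right)} = \frac{I + \left(1 - 26\right)}{I + 1963} = \frac{I + \left(1 - 26\right)}{1963 + I} = \frac{I - 25}{1963 + I} = \frac{-25 + I}{1963 + I}$)
$\frac{-1481580 + C{\left(1956 \right)}}{-599021 + N{\left(-1478,-512 \right)}} = \frac{-1481580 + \frac{-25 + 1956}{1963 + 1956}}{-599021 - 1478} = \frac{-1481580 + \frac{1}{3919} \cdot 1931}{-600499} = \left(-1481580 + \frac{1}{3919} \cdot 1931\right) \left(- \frac{1}{600499}\right) = \left(-1481580 + \frac{1931}{3919}\right) \left(- \frac{1}{600499}\right) = \left(- \frac{5806310089}{3919}\right) \left(- \frac{1}{600499}\right) = \frac{5806310089}{2353355581}$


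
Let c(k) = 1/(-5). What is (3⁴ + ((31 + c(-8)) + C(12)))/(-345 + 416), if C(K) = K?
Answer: 619/355 ≈ 1.7437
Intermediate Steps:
c(k) = -⅕
(3⁴ + ((31 + c(-8)) + C(12)))/(-345 + 416) = (3⁴ + ((31 - ⅕) + 12))/(-345 + 416) = (81 + (154/5 + 12))/71 = (81 + 214/5)*(1/71) = (619/5)*(1/71) = 619/355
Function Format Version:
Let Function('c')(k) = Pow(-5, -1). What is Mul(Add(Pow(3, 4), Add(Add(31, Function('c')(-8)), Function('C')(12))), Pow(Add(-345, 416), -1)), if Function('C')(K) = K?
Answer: Rational(619, 355) ≈ 1.7437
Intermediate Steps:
Function('c')(k) = Rational(-1, 5)
Mul(Add(Pow(3, 4), Add(Add(31, Function('c')(-8)), Function('C')(12))), Pow(Add(-345, 416), -1)) = Mul(Add(Pow(3, 4), Add(Add(31, Rational(-1, 5)), 12)), Pow(Add(-345, 416), -1)) = Mul(Add(81, Add(Rational(154, 5), 12)), Pow(71, -1)) = Mul(Add(81, Rational(214, 5)), Rational(1, 71)) = Mul(Rational(619, 5), Rational(1, 71)) = Rational(619, 355)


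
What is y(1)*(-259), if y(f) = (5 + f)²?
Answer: -9324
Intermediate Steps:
y(1)*(-259) = (5 + 1)²*(-259) = 6²*(-259) = 36*(-259) = -9324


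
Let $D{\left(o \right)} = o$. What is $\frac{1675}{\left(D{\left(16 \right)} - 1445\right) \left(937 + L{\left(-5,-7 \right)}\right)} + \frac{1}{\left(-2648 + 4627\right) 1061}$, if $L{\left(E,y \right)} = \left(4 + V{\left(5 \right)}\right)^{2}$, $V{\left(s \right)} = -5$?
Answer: $- \frac{52472969}{42006978314} \approx -0.0012491$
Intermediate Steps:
$L{\left(E,y \right)} = 1$ ($L{\left(E,y \right)} = \left(4 - 5\right)^{2} = \left(-1\right)^{2} = 1$)
$\frac{1675}{\left(D{\left(16 \right)} - 1445\right) \left(937 + L{\left(-5,-7 \right)}\right)} + \frac{1}{\left(-2648 + 4627\right) 1061} = \frac{1675}{\left(16 - 1445\right) \left(937 + 1\right)} + \frac{1}{\left(-2648 + 4627\right) 1061} = \frac{1675}{\left(-1429\right) 938} + \frac{1}{1979} \cdot \frac{1}{1061} = \frac{1675}{-1340402} + \frac{1}{1979} \cdot \frac{1}{1061} = 1675 \left(- \frac{1}{1340402}\right) + \frac{1}{2099719} = - \frac{25}{20006} + \frac{1}{2099719} = - \frac{52472969}{42006978314}$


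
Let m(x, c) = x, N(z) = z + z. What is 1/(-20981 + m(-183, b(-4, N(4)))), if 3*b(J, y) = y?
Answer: -1/21164 ≈ -4.7250e-5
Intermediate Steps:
N(z) = 2*z
b(J, y) = y/3
1/(-20981 + m(-183, b(-4, N(4)))) = 1/(-20981 - 183) = 1/(-21164) = -1/21164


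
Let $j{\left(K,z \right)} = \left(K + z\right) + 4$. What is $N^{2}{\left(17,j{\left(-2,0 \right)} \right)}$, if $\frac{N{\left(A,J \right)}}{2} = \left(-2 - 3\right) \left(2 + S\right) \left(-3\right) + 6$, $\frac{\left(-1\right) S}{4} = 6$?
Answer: $419904$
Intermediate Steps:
$S = -24$ ($S = \left(-4\right) 6 = -24$)
$j{\left(K,z \right)} = 4 + K + z$
$N{\left(A,J \right)} = -648$ ($N{\left(A,J \right)} = 2 \left(\left(-2 - 3\right) \left(2 - 24\right) \left(-3\right) + 6\right) = 2 \left(\left(-5\right) \left(-22\right) \left(-3\right) + 6\right) = 2 \left(110 \left(-3\right) + 6\right) = 2 \left(-330 + 6\right) = 2 \left(-324\right) = -648$)
$N^{2}{\left(17,j{\left(-2,0 \right)} \right)} = \left(-648\right)^{2} = 419904$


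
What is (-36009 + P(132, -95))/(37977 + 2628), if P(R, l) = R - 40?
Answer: -35917/40605 ≈ -0.88455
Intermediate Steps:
P(R, l) = -40 + R
(-36009 + P(132, -95))/(37977 + 2628) = (-36009 + (-40 + 132))/(37977 + 2628) = (-36009 + 92)/40605 = -35917*1/40605 = -35917/40605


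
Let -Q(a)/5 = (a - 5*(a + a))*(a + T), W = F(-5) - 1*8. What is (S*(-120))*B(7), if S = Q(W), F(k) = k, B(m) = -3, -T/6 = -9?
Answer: -8634600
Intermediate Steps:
T = 54 (T = -6*(-9) = 54)
W = -13 (W = -5 - 1*8 = -5 - 8 = -13)
Q(a) = 45*a*(54 + a) (Q(a) = -5*(a - 5*(a + a))*(a + 54) = -5*(a - 10*a)*(54 + a) = -5*(-9*a)*(54 + a) = -(-45)*a*(54 + a) = 45*a*(54 + a))
S = -23985 (S = 45*(-13)*(54 - 13) = 45*(-13)*41 = -23985)
(S*(-120))*B(7) = -23985*(-120)*(-3) = 2878200*(-3) = -8634600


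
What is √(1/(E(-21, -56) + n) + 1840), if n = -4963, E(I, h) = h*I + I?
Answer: √1667599122/952 ≈ 42.895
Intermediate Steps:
E(I, h) = I + I*h (E(I, h) = I*h + I = I + I*h)
√(1/(E(-21, -56) + n) + 1840) = √(1/(-21*(1 - 56) - 4963) + 1840) = √(1/(-21*(-55) - 4963) + 1840) = √(1/(1155 - 4963) + 1840) = √(1/(-3808) + 1840) = √(-1/3808 + 1840) = √(7006719/3808) = √1667599122/952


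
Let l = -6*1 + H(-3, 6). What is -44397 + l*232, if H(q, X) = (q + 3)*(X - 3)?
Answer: -45789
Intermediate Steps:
H(q, X) = (-3 + X)*(3 + q) (H(q, X) = (3 + q)*(-3 + X) = (-3 + X)*(3 + q))
l = -6 (l = -6*1 + (-9 - 3*(-3) + 3*6 + 6*(-3)) = -6 + (-9 + 9 + 18 - 18) = -6 + 0 = -6)
-44397 + l*232 = -44397 - 6*232 = -44397 - 1392 = -45789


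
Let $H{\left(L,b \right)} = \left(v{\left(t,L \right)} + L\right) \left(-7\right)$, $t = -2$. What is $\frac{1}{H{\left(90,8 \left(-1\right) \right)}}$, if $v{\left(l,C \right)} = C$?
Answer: $- \frac{1}{1260} \approx -0.00079365$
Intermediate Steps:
$H{\left(L,b \right)} = - 14 L$ ($H{\left(L,b \right)} = \left(L + L\right) \left(-7\right) = 2 L \left(-7\right) = - 14 L$)
$\frac{1}{H{\left(90,8 \left(-1\right) \right)}} = \frac{1}{\left(-14\right) 90} = \frac{1}{-1260} = - \frac{1}{1260}$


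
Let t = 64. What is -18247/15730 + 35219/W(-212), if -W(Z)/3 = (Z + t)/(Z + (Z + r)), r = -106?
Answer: -36703172846/873015 ≈ -42042.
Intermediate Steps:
W(Z) = -3*(64 + Z)/(-106 + 2*Z) (W(Z) = -3*(Z + 64)/(Z + (Z - 106)) = -3*(64 + Z)/(Z + (-106 + Z)) = -3*(64 + Z)/(-106 + 2*Z))
-18247/15730 + 35219/W(-212) = -18247/15730 + 35219/((3*(-64 - 1*(-212))/(2*(-53 - 212)))) = -18247*1/15730 + 35219/(((3/2)*(-64 + 212)/(-265))) = -18247/15730 + 35219/(((3/2)*(-1/265)*148)) = -18247/15730 + 35219/(-222/265) = -18247/15730 + 35219*(-265/222) = -18247/15730 - 9333035/222 = -36703172846/873015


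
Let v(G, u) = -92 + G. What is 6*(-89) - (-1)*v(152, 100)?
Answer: -474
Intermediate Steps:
6*(-89) - (-1)*v(152, 100) = 6*(-89) - (-1)*(-92 + 152) = -534 - (-1)*60 = -534 - 1*(-60) = -534 + 60 = -474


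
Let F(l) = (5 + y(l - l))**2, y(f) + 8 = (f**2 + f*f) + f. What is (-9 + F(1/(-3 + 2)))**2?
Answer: 0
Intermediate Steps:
y(f) = -8 + f + 2*f**2 (y(f) = -8 + ((f**2 + f*f) + f) = -8 + ((f**2 + f**2) + f) = -8 + (2*f**2 + f) = -8 + (f + 2*f**2) = -8 + f + 2*f**2)
F(l) = 9 (F(l) = (5 + (-8 + (l - l) + 2*(l - l)**2))**2 = (5 + (-8 + 0 + 2*0**2))**2 = (5 + (-8 + 0 + 2*0))**2 = (5 + (-8 + 0 + 0))**2 = (5 - 8)**2 = (-3)**2 = 9)
(-9 + F(1/(-3 + 2)))**2 = (-9 + 9)**2 = 0**2 = 0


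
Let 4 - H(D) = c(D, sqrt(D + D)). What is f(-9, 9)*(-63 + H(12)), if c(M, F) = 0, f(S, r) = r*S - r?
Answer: 5310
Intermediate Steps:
f(S, r) = -r + S*r (f(S, r) = S*r - r = -r + S*r)
H(D) = 4 (H(D) = 4 - 1*0 = 4 + 0 = 4)
f(-9, 9)*(-63 + H(12)) = (9*(-1 - 9))*(-63 + 4) = (9*(-10))*(-59) = -90*(-59) = 5310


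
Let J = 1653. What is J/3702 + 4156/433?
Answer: 5367087/534322 ≈ 10.045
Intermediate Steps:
J/3702 + 4156/433 = 1653/3702 + 4156/433 = 1653*(1/3702) + 4156*(1/433) = 551/1234 + 4156/433 = 5367087/534322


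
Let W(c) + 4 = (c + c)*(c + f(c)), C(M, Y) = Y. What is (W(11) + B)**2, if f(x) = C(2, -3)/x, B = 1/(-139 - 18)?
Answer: 1326634929/24649 ≈ 53821.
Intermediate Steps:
B = -1/157 (B = 1/(-157) = -1/157 ≈ -0.0063694)
f(x) = -3/x
W(c) = -4 + 2*c*(c - 3/c) (W(c) = -4 + (c + c)*(c - 3/c) = -4 + (2*c)*(c - 3/c) = -4 + 2*c*(c - 3/c))
(W(11) + B)**2 = ((-10 + 2*11**2) - 1/157)**2 = ((-10 + 2*121) - 1/157)**2 = ((-10 + 242) - 1/157)**2 = (232 - 1/157)**2 = (36423/157)**2 = 1326634929/24649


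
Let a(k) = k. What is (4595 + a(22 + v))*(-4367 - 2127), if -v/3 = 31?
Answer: -29378856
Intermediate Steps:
v = -93 (v = -3*31 = -93)
(4595 + a(22 + v))*(-4367 - 2127) = (4595 + (22 - 93))*(-4367 - 2127) = (4595 - 71)*(-6494) = 4524*(-6494) = -29378856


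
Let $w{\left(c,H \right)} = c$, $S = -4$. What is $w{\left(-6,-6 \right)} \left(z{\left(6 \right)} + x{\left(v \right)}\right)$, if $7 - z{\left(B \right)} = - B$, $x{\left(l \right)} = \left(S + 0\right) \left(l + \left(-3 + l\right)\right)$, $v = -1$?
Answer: $-198$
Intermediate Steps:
$x{\left(l \right)} = 12 - 8 l$ ($x{\left(l \right)} = \left(-4 + 0\right) \left(l + \left(-3 + l\right)\right) = - 4 \left(-3 + 2 l\right) = 12 - 8 l$)
$z{\left(B \right)} = 7 + B$ ($z{\left(B \right)} = 7 - - B = 7 + B$)
$w{\left(-6,-6 \right)} \left(z{\left(6 \right)} + x{\left(v \right)}\right) = - 6 \left(\left(7 + 6\right) + \left(12 - -8\right)\right) = - 6 \left(13 + \left(12 + 8\right)\right) = - 6 \left(13 + 20\right) = \left(-6\right) 33 = -198$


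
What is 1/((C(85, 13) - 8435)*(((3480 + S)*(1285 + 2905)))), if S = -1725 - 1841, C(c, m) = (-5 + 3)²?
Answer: 1/3038026540 ≈ 3.2916e-10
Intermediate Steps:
C(c, m) = 4 (C(c, m) = (-2)² = 4)
S = -3566
1/((C(85, 13) - 8435)*(((3480 + S)*(1285 + 2905)))) = 1/((4 - 8435)*(((3480 - 3566)*(1285 + 2905)))) = 1/((-8431)*((-86*4190))) = -1/8431/(-360340) = -1/8431*(-1/360340) = 1/3038026540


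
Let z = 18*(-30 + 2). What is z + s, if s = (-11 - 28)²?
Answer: 1017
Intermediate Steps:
z = -504 (z = 18*(-28) = -504)
s = 1521 (s = (-39)² = 1521)
z + s = -504 + 1521 = 1017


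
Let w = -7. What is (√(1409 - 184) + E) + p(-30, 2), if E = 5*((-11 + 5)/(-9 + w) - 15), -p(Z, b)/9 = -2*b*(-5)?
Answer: -1745/8 ≈ -218.13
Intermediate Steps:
p(Z, b) = -90*b (p(Z, b) = -9*(-2*b)*(-5) = -90*b)
E = -585/8 (E = 5*((-11 + 5)/(-9 - 7) - 15) = 5*(-6/(-16) - 15) = 5*(-6*(-1/16) - 15) = 5*(3/8 - 15) = 5*(-117/8) = -585/8 ≈ -73.125)
(√(1409 - 184) + E) + p(-30, 2) = (√(1409 - 184) - 585/8) - 90*2 = (√1225 - 585/8) - 180 = (35 - 585/8) - 180 = -305/8 - 180 = -1745/8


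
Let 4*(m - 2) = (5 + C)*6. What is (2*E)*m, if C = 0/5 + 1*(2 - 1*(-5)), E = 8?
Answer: 320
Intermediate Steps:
C = 7 (C = 0*(⅕) + 1*(2 + 5) = 0 + 1*7 = 0 + 7 = 7)
m = 20 (m = 2 + ((5 + 7)*6)/4 = 2 + (12*6)/4 = 2 + (¼)*72 = 2 + 18 = 20)
(2*E)*m = (2*8)*20 = 16*20 = 320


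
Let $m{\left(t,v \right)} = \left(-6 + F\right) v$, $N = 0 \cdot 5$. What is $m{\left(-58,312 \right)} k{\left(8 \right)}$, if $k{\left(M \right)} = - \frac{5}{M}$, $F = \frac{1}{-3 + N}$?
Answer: $1235$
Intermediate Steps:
$N = 0$
$F = - \frac{1}{3}$ ($F = \frac{1}{-3 + 0} = \frac{1}{-3} = - \frac{1}{3} \approx -0.33333$)
$m{\left(t,v \right)} = - \frac{19 v}{3}$ ($m{\left(t,v \right)} = \left(-6 - \frac{1}{3}\right) v = - \frac{19 v}{3}$)
$m{\left(-58,312 \right)} k{\left(8 \right)} = \left(- \frac{19}{3}\right) 312 \left(- \frac{5}{8}\right) = - 1976 \left(\left(-5\right) \frac{1}{8}\right) = \left(-1976\right) \left(- \frac{5}{8}\right) = 1235$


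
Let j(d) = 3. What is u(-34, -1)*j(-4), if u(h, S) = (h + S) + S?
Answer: -108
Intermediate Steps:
u(h, S) = h + 2*S (u(h, S) = (S + h) + S = h + 2*S)
u(-34, -1)*j(-4) = (-34 + 2*(-1))*3 = (-34 - 2)*3 = -36*3 = -108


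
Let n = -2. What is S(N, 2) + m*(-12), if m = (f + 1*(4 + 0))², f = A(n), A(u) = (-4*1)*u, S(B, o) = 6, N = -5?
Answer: -1722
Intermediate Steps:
A(u) = -4*u
f = 8 (f = -4*(-2) = 8)
m = 144 (m = (8 + 1*(4 + 0))² = (8 + 1*4)² = (8 + 4)² = 12² = 144)
S(N, 2) + m*(-12) = 6 + 144*(-12) = 6 - 1728 = -1722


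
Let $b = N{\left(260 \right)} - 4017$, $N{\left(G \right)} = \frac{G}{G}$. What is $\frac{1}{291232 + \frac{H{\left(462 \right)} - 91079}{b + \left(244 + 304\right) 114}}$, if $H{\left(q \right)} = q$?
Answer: $\frac{58456}{17024167175} \approx 3.4337 \cdot 10^{-6}$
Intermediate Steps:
$N{\left(G \right)} = 1$
$b = -4016$ ($b = 1 - 4017 = -4016$)
$\frac{1}{291232 + \frac{H{\left(462 \right)} - 91079}{b + \left(244 + 304\right) 114}} = \frac{1}{291232 + \frac{462 - 91079}{-4016 + \left(244 + 304\right) 114}} = \frac{1}{291232 - \frac{90617}{-4016 + 548 \cdot 114}} = \frac{1}{291232 - \frac{90617}{-4016 + 62472}} = \frac{1}{291232 - \frac{90617}{58456}} = \frac{1}{\frac{17024167175}{58456}} = \frac{58456}{17024167175}$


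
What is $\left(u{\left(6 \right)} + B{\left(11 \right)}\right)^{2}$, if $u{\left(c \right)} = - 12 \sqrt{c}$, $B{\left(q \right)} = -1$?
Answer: $865 + 24 \sqrt{6} \approx 923.79$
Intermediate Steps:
$\left(u{\left(6 \right)} + B{\left(11 \right)}\right)^{2} = \left(- 12 \sqrt{6} - 1\right)^{2} = \left(-1 - 12 \sqrt{6}\right)^{2}$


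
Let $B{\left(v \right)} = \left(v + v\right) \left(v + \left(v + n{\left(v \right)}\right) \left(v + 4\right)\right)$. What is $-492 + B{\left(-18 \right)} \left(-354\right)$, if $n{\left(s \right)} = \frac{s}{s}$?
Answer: $2803188$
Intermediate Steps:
$n{\left(s \right)} = 1$
$B{\left(v \right)} = 2 v \left(v + \left(1 + v\right) \left(4 + v\right)\right)$ ($B{\left(v \right)} = \left(v + v\right) \left(v + \left(v + 1\right) \left(v + 4\right)\right) = 2 v \left(v + \left(1 + v\right) \left(4 + v\right)\right)$)
$-492 + B{\left(-18 \right)} \left(-354\right) = -492 + 2 \left(-18\right) \left(4 + \left(-18\right)^{2} + 6 \left(-18\right)\right) \left(-354\right) = -492 + 2 \left(-18\right) \left(4 + 324 - 108\right) \left(-354\right) = -492 + 2 \left(-18\right) 220 \left(-354\right) = -492 - -2803680 = -492 + 2803680 = 2803188$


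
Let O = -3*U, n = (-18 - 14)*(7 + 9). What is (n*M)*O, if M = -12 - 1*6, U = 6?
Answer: -165888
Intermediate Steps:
M = -18 (M = -12 - 6 = -18)
n = -512 (n = -32*16 = -512)
O = -18 (O = -3*6 = -18)
(n*M)*O = -512*(-18)*(-18) = 9216*(-18) = -165888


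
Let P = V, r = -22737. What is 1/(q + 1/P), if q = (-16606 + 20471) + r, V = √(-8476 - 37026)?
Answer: -858713744/16205645776769 + I*√45502/16205645776769 ≈ -5.2989e-5 + 1.3163e-11*I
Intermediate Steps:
V = I*√45502 (V = √(-45502) = I*√45502 ≈ 213.31*I)
q = -18872 (q = (-16606 + 20471) - 22737 = 3865 - 22737 = -18872)
P = I*√45502 ≈ 213.31*I
1/(q + 1/P) = 1/(-18872 + 1/(I*√45502)) = 1/(-18872 - I*√45502/45502)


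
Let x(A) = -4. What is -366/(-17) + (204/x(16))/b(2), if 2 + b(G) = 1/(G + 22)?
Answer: 38010/799 ≈ 47.572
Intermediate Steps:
b(G) = -2 + 1/(22 + G) (b(G) = -2 + 1/(G + 22) = -2 + 1/(22 + G))
-366/(-17) + (204/x(16))/b(2) = -366/(-17) + (204/(-4))/(((-43 - 2*2)/(22 + 2))) = -366*(-1/17) + (204*(-1/4))/(((-43 - 4)/24)) = 366/17 - 51/((1/24)*(-47)) = 366/17 - 51/(-47/24) = 366/17 - 51*(-24/47) = 366/17 + 1224/47 = 38010/799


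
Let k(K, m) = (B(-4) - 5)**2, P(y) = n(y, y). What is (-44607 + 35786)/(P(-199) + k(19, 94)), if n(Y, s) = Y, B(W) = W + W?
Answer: 8821/30 ≈ 294.03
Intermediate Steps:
B(W) = 2*W
P(y) = y
k(K, m) = 169 (k(K, m) = (2*(-4) - 5)**2 = (-8 - 5)**2 = (-13)**2 = 169)
(-44607 + 35786)/(P(-199) + k(19, 94)) = (-44607 + 35786)/(-199 + 169) = -8821/(-30) = -8821*(-1/30) = 8821/30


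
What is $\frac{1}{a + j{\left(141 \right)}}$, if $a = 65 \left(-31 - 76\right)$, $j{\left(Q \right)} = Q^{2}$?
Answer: $\frac{1}{12926} \approx 7.7363 \cdot 10^{-5}$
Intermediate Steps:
$a = -6955$ ($a = 65 \left(-107\right) = -6955$)
$\frac{1}{a + j{\left(141 \right)}} = \frac{1}{-6955 + 141^{2}} = \frac{1}{-6955 + 19881} = \frac{1}{12926}$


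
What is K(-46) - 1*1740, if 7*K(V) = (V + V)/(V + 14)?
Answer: -97417/56 ≈ -1739.6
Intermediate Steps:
K(V) = 2*V/(7*(14 + V)) (K(V) = ((V + V)/(V + 14))/7 = ((2*V)/(14 + V))/7 = (2*V/(14 + V))/7 = 2*V/(7*(14 + V)))
K(-46) - 1*1740 = (2/7)*(-46)/(14 - 46) - 1*1740 = (2/7)*(-46)/(-32) - 1740 = (2/7)*(-46)*(-1/32) - 1740 = 23/56 - 1740 = -97417/56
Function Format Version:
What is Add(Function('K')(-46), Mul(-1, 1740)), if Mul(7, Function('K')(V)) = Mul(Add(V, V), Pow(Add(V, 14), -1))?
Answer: Rational(-97417, 56) ≈ -1739.6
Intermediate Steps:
Function('K')(V) = Mul(Rational(2, 7), V, Pow(Add(14, V), -1)) (Function('K')(V) = Mul(Rational(1, 7), Mul(Add(V, V), Pow(Add(V, 14), -1))) = Mul(Rational(1, 7), Mul(Mul(2, V), Pow(Add(14, V), -1))) = Mul(Rational(1, 7), Mul(2, V, Pow(Add(14, V), -1))) = Mul(Rational(2, 7), V, Pow(Add(14, V), -1)))
Add(Function('K')(-46), Mul(-1, 1740)) = Add(Mul(Rational(2, 7), -46, Pow(Add(14, -46), -1)), Mul(-1, 1740)) = Add(Mul(Rational(2, 7), -46, Pow(-32, -1)), -1740) = Add(Mul(Rational(2, 7), -46, Rational(-1, 32)), -1740) = Add(Rational(23, 56), -1740) = Rational(-97417, 56)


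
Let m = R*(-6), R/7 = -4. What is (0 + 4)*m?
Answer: 672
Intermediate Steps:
R = -28 (R = 7*(-4) = -28)
m = 168 (m = -28*(-6) = 168)
(0 + 4)*m = (0 + 4)*168 = 4*168 = 672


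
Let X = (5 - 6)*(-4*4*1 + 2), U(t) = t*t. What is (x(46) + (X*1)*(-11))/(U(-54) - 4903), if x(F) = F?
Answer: 108/1987 ≈ 0.054353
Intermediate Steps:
U(t) = t²
X = 14 (X = -(-16*1 + 2) = -(-16 + 2) = -1*(-14) = 14)
(x(46) + (X*1)*(-11))/(U(-54) - 4903) = (46 + (14*1)*(-11))/((-54)² - 4903) = (46 + 14*(-11))/(2916 - 4903) = (46 - 154)/(-1987) = -108*(-1/1987) = 108/1987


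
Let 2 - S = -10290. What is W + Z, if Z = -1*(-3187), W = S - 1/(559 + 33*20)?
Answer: 16430900/1219 ≈ 13479.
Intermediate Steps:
S = 10292 (S = 2 - 1*(-10290) = 2 + 10290 = 10292)
W = 12545947/1219 (W = 10292 - 1/(559 + 33*20) = 10292 - 1/(559 + 660) = 10292 - 1/1219 = 12545947/1219 ≈ 10292.)
Z = 3187
W + Z = 12545947/1219 + 3187 = 16430900/1219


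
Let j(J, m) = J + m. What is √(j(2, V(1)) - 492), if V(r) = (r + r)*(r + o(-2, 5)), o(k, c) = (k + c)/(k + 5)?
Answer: 9*I*√6 ≈ 22.045*I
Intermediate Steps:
o(k, c) = (c + k)/(5 + k)
V(r) = 2*r*(1 + r) (V(r) = (r + r)*(r + (5 - 2)/(5 - 2)) = (2*r)*(r + 3/3) = (2*r)*(r + (⅓)*3) = (2*r)*(r + 1) = (2*r)*(1 + r) = 2*r*(1 + r))
√(j(2, V(1)) - 492) = √((2 + 2*1*(1 + 1)) - 492) = √((2 + 2*1*2) - 492) = √((2 + 4) - 492) = √(6 - 492) = √(-486) = 9*I*√6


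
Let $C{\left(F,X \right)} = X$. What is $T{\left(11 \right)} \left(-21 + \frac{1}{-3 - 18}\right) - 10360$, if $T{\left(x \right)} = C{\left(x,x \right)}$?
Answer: $- \frac{222422}{21} \approx -10592.0$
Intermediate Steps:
$T{\left(x \right)} = x$
$T{\left(11 \right)} \left(-21 + \frac{1}{-3 - 18}\right) - 10360 = 11 \left(-21 + \frac{1}{-3 - 18}\right) - 10360 = 11 \left(-21 + \frac{1}{-21}\right) - 10360 = 11 \left(-21 - \frac{1}{21}\right) - 10360 = 11 \left(- \frac{442}{21}\right) - 10360 = - \frac{4862}{21} - 10360 = - \frac{222422}{21}$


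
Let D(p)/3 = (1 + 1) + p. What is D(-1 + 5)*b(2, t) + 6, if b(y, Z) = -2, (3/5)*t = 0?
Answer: -30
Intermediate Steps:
t = 0 (t = (5/3)*0 = 0)
D(p) = 6 + 3*p (D(p) = 3*((1 + 1) + p) = 3*(2 + p) = 6 + 3*p)
D(-1 + 5)*b(2, t) + 6 = (6 + 3*(-1 + 5))*(-2) + 6 = (6 + 3*4)*(-2) + 6 = (6 + 12)*(-2) + 6 = 18*(-2) + 6 = -36 + 6 = -30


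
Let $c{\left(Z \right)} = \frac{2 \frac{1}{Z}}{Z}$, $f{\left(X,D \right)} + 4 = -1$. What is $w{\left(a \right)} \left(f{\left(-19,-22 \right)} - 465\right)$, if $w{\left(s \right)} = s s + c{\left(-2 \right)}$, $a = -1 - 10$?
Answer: $-57105$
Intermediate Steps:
$f{\left(X,D \right)} = -5$ ($f{\left(X,D \right)} = -4 - 1 = -5$)
$a = -11$
$c{\left(Z \right)} = \frac{2}{Z^{2}}$
$w{\left(s \right)} = \frac{1}{2} + s^{2}$ ($w{\left(s \right)} = s s + \frac{2}{4} = s^{2} + 2 \cdot \frac{1}{4} = s^{2} + \frac{1}{2} = \frac{1}{2} + s^{2}$)
$w{\left(a \right)} \left(f{\left(-19,-22 \right)} - 465\right) = \left(\frac{1}{2} + \left(-11\right)^{2}\right) \left(-5 - 465\right) = \left(\frac{1}{2} + 121\right) \left(-470\right) = \frac{243}{2} \left(-470\right) = -57105$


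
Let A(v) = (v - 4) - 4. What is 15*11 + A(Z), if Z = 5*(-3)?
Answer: 142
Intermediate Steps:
Z = -15
A(v) = -8 + v (A(v) = (-4 + v) - 4 = -8 + v)
15*11 + A(Z) = 15*11 + (-8 - 15) = 165 - 23 = 142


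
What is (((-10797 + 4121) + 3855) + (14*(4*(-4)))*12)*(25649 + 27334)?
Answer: -291883347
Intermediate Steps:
(((-10797 + 4121) + 3855) + (14*(4*(-4)))*12)*(25649 + 27334) = ((-6676 + 3855) + (14*(-16))*12)*52983 = (-2821 - 224*12)*52983 = (-2821 - 2688)*52983 = -5509*52983 = -291883347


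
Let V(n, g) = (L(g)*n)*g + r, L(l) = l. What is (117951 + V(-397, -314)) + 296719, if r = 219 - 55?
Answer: -38727778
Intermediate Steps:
r = 164
V(n, g) = 164 + n*g² (V(n, g) = (g*n)*g + 164 = n*g² + 164 = 164 + n*g²)
(117951 + V(-397, -314)) + 296719 = (117951 + (164 - 397*(-314)²)) + 296719 = (117951 + (164 - 397*98596)) + 296719 = (117951 + (164 - 39142612)) + 296719 = (117951 - 39142448) + 296719 = -39024497 + 296719 = -38727778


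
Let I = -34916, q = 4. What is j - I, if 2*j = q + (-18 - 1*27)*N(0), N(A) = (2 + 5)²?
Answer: 67631/2 ≈ 33816.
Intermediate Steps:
N(A) = 49 (N(A) = 7² = 49)
j = -2201/2 (j = (4 + (-18 - 1*27)*49)/2 = (4 + (-18 - 27)*49)/2 = (4 - 45*49)/2 = (4 - 2205)/2 = (½)*(-2201) = -2201/2 ≈ -1100.5)
j - I = -2201/2 - 1*(-34916) = -2201/2 + 34916 = 67631/2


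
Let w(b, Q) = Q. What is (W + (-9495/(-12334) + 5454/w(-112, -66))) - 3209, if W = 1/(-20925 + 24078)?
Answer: -1407767154457/427780122 ≈ -3290.9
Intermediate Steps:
W = 1/3153 ≈ 0.00031716
(W + (-9495/(-12334) + 5454/w(-112, -66))) - 3209 = (1/3153 + (-9495/(-12334) + 5454/(-66))) - 3209 = (1/3153 + (-9495*(-1/12334) + 5454*(-1/66))) - 3209 = (1/3153 + (9495/12334 - 909/11)) - 3209 = (1/3153 - 11107161/135674) - 3209 = -35020742959/427780122 - 3209 = -1407767154457/427780122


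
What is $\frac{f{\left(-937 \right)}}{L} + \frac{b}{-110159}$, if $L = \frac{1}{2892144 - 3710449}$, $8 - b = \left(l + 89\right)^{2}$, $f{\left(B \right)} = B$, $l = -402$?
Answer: $\frac{84464609981776}{110159} \approx 7.6675 \cdot 10^{8}$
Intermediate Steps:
$b = -97961$ ($b = 8 - \left(-402 + 89\right)^{2} = 8 - \left(-313\right)^{2} = 8 - 97969 = -97961$)
$L = - \frac{1}{818305}$ ($L = \frac{1}{-818305} = - \frac{1}{818305} \approx -1.222 \cdot 10^{-6}$)
$\frac{f{\left(-937 \right)}}{L} + \frac{b}{-110159} = - \frac{937}{- \frac{1}{818305}} - \frac{97961}{-110159} = \left(-937\right) \left(-818305\right) - - \frac{97961}{110159} = 766751785 + \frac{97961}{110159} = \frac{84464609981776}{110159}$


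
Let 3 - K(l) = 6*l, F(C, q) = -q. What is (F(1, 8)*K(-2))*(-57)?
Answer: 6840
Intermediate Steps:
K(l) = 3 - 6*l
(F(1, 8)*K(-2))*(-57) = ((-1*8)*(3 - 6*(-2)))*(-57) = -8*(3 + 12)*(-57) = -8*15*(-57) = -120*(-57) = 6840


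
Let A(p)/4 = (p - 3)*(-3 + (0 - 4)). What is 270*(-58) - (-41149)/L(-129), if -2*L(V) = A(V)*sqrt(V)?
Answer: -15660 + 41149*I*sqrt(129)/238392 ≈ -15660.0 + 1.9605*I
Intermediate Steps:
A(p) = 84 - 28*p (A(p) = 4*((p - 3)*(-3 + (0 - 4))) = 4*((-3 + p)*(-3 - 4)) = 4*((-3 + p)*(-7)) = 4*(21 - 7*p) = 84 - 28*p)
L(V) = -sqrt(V)*(84 - 28*V)/2 (L(V) = -(84 - 28*V)*sqrt(V)/2 = -sqrt(V)*(84 - 28*V)/2)
270*(-58) - (-41149)/L(-129) = 270*(-58) - (-41149)/(14*sqrt(-129)*(-3 - 129)) = -15660 - (-41149)/(14*(I*sqrt(129))*(-132)) = -15660 - (-41149)/((-1848*I*sqrt(129))) = -15660 - (-41149)*I*sqrt(129)/238392 = -15660 + 41149*I*sqrt(129)/238392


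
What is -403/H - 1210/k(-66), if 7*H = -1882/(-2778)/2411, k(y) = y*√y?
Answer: -9447187659/941 - 5*I*√66/18 ≈ -1.004e+7 - 2.2567*I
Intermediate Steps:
k(y) = y^(3/2)
H = 941/23442153 (H = (-1882/(-2778)/2411)/7 = (-1882*(-1/2778)*(1/2411))/7 = ((941/1389)*(1/2411))/7 = (⅐)*(941/3348879) = 941/23442153 ≈ 4.0141e-5)
-403/H - 1210/k(-66) = -403/941/23442153 - 1210*I*√66/4356 = -403*23442153/941 - 1210*I*√66/4356 = -9447187659/941 - 5*I*√66/18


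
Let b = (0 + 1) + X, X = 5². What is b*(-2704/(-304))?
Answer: 4394/19 ≈ 231.26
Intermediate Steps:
X = 25
b = 26 (b = (0 + 1) + 25 = 1 + 25 = 26)
b*(-2704/(-304)) = 26*(-2704/(-304)) = 26*(-2704*(-1/304)) = 26*(169/19) = 4394/19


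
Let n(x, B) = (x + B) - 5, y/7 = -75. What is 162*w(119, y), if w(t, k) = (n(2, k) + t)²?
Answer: 27099522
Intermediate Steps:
y = -525 (y = 7*(-75) = -525)
n(x, B) = -5 + B + x (n(x, B) = (B + x) - 5 = -5 + B + x)
w(t, k) = (-3 + k + t)² (w(t, k) = ((-5 + k + 2) + t)² = ((-3 + k) + t)² = (-3 + k + t)²)
162*w(119, y) = 162*(-3 - 525 + 119)² = 162*(-409)² = 162*167281 = 27099522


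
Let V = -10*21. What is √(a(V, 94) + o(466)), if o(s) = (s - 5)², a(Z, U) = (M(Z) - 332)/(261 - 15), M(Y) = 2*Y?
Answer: √3215183961/123 ≈ 461.00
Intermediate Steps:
V = -210
a(Z, U) = -166/123 + Z/123 (a(Z, U) = (2*Z - 332)/(261 - 15) = (-332 + 2*Z)/246 = (-332 + 2*Z)*(1/246) = -166/123 + Z/123)
o(s) = (-5 + s)²
√(a(V, 94) + o(466)) = √((-166/123 + (1/123)*(-210)) + (-5 + 466)²) = √((-166/123 - 70/41) + 461²) = √(-376/123 + 212521) = √(26139707/123) = √3215183961/123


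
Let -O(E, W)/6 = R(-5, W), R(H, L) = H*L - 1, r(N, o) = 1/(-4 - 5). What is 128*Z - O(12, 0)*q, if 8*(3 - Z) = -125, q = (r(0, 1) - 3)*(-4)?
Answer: 6928/3 ≈ 2309.3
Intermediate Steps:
r(N, o) = -⅑ (r(N, o) = 1/(-9) = -⅑)
R(H, L) = -1 + H*L
q = 112/9 (q = (-⅑ - 3)*(-4) = -28/9*(-4) = 112/9 ≈ 12.444)
O(E, W) = 6 + 30*W (O(E, W) = -6*(-1 - 5*W) = 6 + 30*W)
Z = 149/8 (Z = 3 - ⅛*(-125) = 3 + 125/8 = 149/8 ≈ 18.625)
128*Z - O(12, 0)*q = 128*(149/8) - (6 + 30*0)*112/9 = 2384 - (6 + 0)*112/9 = 2384 - 6*112/9 = 2384 - 1*224/3 = 2384 - 224/3 = 6928/3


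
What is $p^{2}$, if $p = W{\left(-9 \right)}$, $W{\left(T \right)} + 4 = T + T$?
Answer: $484$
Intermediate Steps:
$W{\left(T \right)} = -4 + 2 T$ ($W{\left(T \right)} = -4 + \left(T + T\right) = -4 + 2 T$)
$p = -22$ ($p = -4 + 2 \left(-9\right) = -4 - 18 = -22$)
$p^{2} = \left(-22\right)^{2} = 484$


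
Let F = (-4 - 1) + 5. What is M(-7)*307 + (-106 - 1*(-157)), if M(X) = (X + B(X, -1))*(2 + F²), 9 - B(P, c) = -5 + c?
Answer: 4963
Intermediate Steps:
B(P, c) = 14 - c (B(P, c) = 9 - (-5 + c) = 9 + (5 - c) = 14 - c)
F = 0 (F = -5 + 5 = 0)
M(X) = 30 + 2*X (M(X) = (X + (14 - 1*(-1)))*(2 + 0²) = (X + (14 + 1))*(2 + 0) = (X + 15)*2 = (15 + X)*2 = 30 + 2*X)
M(-7)*307 + (-106 - 1*(-157)) = (30 + 2*(-7))*307 + (-106 - 1*(-157)) = (30 - 14)*307 + (-106 + 157) = 16*307 + 51 = 4912 + 51 = 4963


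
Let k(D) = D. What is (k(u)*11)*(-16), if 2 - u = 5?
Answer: 528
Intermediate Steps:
u = -3 (u = 2 - 1*5 = 2 - 5 = -3)
(k(u)*11)*(-16) = -3*11*(-16) = -33*(-16) = 528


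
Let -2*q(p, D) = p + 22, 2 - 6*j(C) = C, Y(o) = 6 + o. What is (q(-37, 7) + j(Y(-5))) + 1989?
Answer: 5990/3 ≈ 1996.7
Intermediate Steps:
j(C) = 1/3 - C/6
q(p, D) = -11 - p/2 (q(p, D) = -(p + 22)/2 = -(22 + p)/2 = -11 - p/2)
(q(-37, 7) + j(Y(-5))) + 1989 = ((-11 - 1/2*(-37)) + (1/3 - (6 - 5)/6)) + 1989 = ((-11 + 37/2) + (1/3 - 1/6*1)) + 1989 = (15/2 + (1/3 - 1/6)) + 1989 = (15/2 + 1/6) + 1989 = 23/3 + 1989 = 5990/3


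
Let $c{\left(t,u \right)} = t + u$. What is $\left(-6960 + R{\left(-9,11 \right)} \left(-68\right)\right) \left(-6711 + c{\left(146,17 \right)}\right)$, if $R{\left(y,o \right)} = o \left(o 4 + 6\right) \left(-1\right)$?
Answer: $-199321120$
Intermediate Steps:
$R{\left(y,o \right)} = - o \left(6 + 4 o\right)$ ($R{\left(y,o \right)} = o \left(4 o + 6\right) \left(-1\right) = o \left(6 + 4 o\right) \left(-1\right) = - o \left(6 + 4 o\right)$)
$\left(-6960 + R{\left(-9,11 \right)} \left(-68\right)\right) \left(-6711 + c{\left(146,17 \right)}\right) = \left(-6960 + \left(-2\right) 11 \left(3 + 2 \cdot 11\right) \left(-68\right)\right) \left(-6711 + \left(146 + 17\right)\right) = \left(-6960 + \left(-2\right) 11 \left(3 + 22\right) \left(-68\right)\right) \left(-6711 + 163\right) = \left(-6960 + \left(-2\right) 11 \cdot 25 \left(-68\right)\right) \left(-6548\right) = \left(-6960 - -37400\right) \left(-6548\right) = \left(-6960 + 37400\right) \left(-6548\right) = 30440 \left(-6548\right) = -199321120$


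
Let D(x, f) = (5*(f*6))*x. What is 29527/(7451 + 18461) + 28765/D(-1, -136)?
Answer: 21645721/2643024 ≈ 8.1898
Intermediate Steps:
D(x, f) = 30*f*x (D(x, f) = (5*(6*f))*x = (30*f)*x = 30*f*x)
29527/(7451 + 18461) + 28765/D(-1, -136) = 29527/(7451 + 18461) + 28765/((30*(-136)*(-1))) = 29527/25912 + 28765/4080 = 29527*(1/25912) + 28765*(1/4080) = 29527/25912 + 5753/816 = 21645721/2643024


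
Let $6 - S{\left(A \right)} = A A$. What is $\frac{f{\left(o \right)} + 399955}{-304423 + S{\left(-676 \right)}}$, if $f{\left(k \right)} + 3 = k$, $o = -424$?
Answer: $- \frac{399528}{761393} \approx -0.52473$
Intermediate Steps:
$f{\left(k \right)} = -3 + k$
$S{\left(A \right)} = 6 - A^{2}$ ($S{\left(A \right)} = 6 - A A = 6 - A^{2}$)
$\frac{f{\left(o \right)} + 399955}{-304423 + S{\left(-676 \right)}} = \frac{\left(-3 - 424\right) + 399955}{-304423 + \left(6 - \left(-676\right)^{2}\right)} = \frac{-427 + 399955}{-304423 + \left(6 - 456976\right)} = \frac{399528}{-304423 + \left(6 - 456976\right)} = \frac{399528}{-304423 - 456970} = \frac{399528}{-761393} = 399528 \left(- \frac{1}{761393}\right) = - \frac{399528}{761393}$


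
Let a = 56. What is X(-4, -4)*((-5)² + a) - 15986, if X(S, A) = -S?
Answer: -15662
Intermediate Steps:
X(-4, -4)*((-5)² + a) - 15986 = (-1*(-4))*((-5)² + 56) - 15986 = 4*(25 + 56) - 15986 = 4*81 - 15986 = 324 - 15986 = -15662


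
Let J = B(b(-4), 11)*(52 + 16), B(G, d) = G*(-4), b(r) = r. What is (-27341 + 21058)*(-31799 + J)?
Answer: 192957213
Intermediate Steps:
B(G, d) = -4*G
J = 1088 (J = (-4*(-4))*(52 + 16) = 16*68 = 1088)
(-27341 + 21058)*(-31799 + J) = (-27341 + 21058)*(-31799 + 1088) = -6283*(-30711) = 192957213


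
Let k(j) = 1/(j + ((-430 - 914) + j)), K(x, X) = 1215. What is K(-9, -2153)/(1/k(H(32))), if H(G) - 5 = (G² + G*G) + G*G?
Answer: 243/962 ≈ 0.25260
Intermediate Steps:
H(G) = 5 + 3*G² (H(G) = 5 + ((G² + G*G) + G*G) = 5 + ((G² + G²) + G²) = 5 + (2*G² + G²) = 5 + 3*G²)
k(j) = 1/(-1344 + 2*j) (k(j) = 1/(j + (-1344 + j)) = 1/(-1344 + 2*j))
K(-9, -2153)/(1/k(H(32))) = 1215/(1/(1/(2*(-672 + (5 + 3*32²))))) = 1215/(1/(1/(2*(-672 + (5 + 3*1024))))) = 1215/(1/(1/(2*(-672 + (5 + 3072))))) = 1215/(1/(1/(2*(-672 + 3077)))) = 1215/(1/((½)/2405)) = 1215/(1/((½)*(1/2405))) = 1215/(1/(1/4810)) = 1215/4810 = 1215*(1/4810) = 243/962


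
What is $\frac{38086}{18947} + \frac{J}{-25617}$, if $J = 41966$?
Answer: $\frac{180519260}{485365299} \approx 0.37192$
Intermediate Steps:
$\frac{38086}{18947} + \frac{J}{-25617} = \frac{38086}{18947} + \frac{41966}{-25617} = 38086 \cdot \frac{1}{18947} + 41966 \left(- \frac{1}{25617}\right) = \frac{38086}{18947} - \frac{41966}{25617} = \frac{180519260}{485365299}$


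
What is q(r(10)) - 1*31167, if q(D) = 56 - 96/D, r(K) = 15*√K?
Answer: -31111 - 16*√10/25 ≈ -31113.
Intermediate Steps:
q(D) = 56 - 96/D
q(r(10)) - 1*31167 = (56 - 96*√10/150) - 1*31167 = (56 - 16*√10/25) - 31167 = -31111 - 16*√10/25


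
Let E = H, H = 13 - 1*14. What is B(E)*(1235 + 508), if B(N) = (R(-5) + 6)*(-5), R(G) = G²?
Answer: -270165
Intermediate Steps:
H = -1 (H = 13 - 14 = -1)
E = -1
B(N) = -155 (B(N) = ((-5)² + 6)*(-5) = (25 + 6)*(-5) = 31*(-5) = -155)
B(E)*(1235 + 508) = -155*(1235 + 508) = -155*1743 = -270165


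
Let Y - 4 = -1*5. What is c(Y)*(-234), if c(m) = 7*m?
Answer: 1638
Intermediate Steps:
Y = -1 (Y = 4 - 1*5 = 4 - 5 = -1)
c(Y)*(-234) = (7*(-1))*(-234) = -7*(-234) = 1638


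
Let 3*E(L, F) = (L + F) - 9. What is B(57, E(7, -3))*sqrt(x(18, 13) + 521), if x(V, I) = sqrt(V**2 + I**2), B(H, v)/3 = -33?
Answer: -99*sqrt(521 + sqrt(493)) ≈ -2307.4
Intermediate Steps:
E(L, F) = -3 + F/3 + L/3 (E(L, F) = ((L + F) - 9)/3 = ((F + L) - 9)/3 = (-9 + F + L)/3 = -3 + F/3 + L/3)
B(H, v) = -99 (B(H, v) = 3*(-33) = -99)
x(V, I) = sqrt(I**2 + V**2)
B(57, E(7, -3))*sqrt(x(18, 13) + 521) = -99*sqrt(sqrt(13**2 + 18**2) + 521) = -99*sqrt(sqrt(169 + 324) + 521) = -99*sqrt(sqrt(493) + 521) = -99*sqrt(521 + sqrt(493))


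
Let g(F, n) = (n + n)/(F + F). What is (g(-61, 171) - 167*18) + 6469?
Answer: 211072/61 ≈ 3460.2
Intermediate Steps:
g(F, n) = n/F (g(F, n) = (2*n)/((2*F)) = (2*n)*(1/(2*F)) = n/F)
(g(-61, 171) - 167*18) + 6469 = (171/(-61) - 167*18) + 6469 = (171*(-1/61) - 3006) + 6469 = (-171/61 - 3006) + 6469 = -183537/61 + 6469 = 211072/61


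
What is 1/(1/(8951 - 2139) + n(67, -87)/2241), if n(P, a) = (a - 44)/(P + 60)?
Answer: -1938742884/607765 ≈ -3190.0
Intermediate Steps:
n(P, a) = (-44 + a)/(60 + P)
1/(1/(8951 - 2139) + n(67, -87)/2241) = 1/(1/(8951 - 2139) + ((-44 - 87)/(60 + 67))/2241) = 1/(1/6812 + (-131/127)*(1/2241)) = 1/(1/6812 + ((1/127)*(-131))*(1/2241)) = 1/(1/6812 - 131/127*1/2241) = 1/(1/6812 - 131/284607) = 1/(-607765/1938742884) = -1938742884/607765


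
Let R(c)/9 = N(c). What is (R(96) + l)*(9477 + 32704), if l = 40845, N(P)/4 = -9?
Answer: 1709216301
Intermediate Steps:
N(P) = -36 (N(P) = 4*(-9) = -36)
R(c) = -324 (R(c) = 9*(-36) = -324)
(R(96) + l)*(9477 + 32704) = (-324 + 40845)*(9477 + 32704) = 40521*42181 = 1709216301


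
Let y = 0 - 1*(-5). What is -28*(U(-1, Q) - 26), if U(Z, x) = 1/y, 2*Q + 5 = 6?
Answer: 3612/5 ≈ 722.40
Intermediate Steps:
Q = ½ (Q = -5/2 + (½)*6 = -5/2 + 3 = ½ ≈ 0.50000)
y = 5 (y = 0 + 5 = 5)
U(Z, x) = ⅕ (U(Z, x) = 1/5 = ⅕)
-28*(U(-1, Q) - 26) = -28*(⅕ - 26) = -28*(-129/5) = 3612/5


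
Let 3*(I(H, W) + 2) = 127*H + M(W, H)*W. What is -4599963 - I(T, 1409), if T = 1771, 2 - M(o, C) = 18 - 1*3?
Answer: -14006483/3 ≈ -4.6688e+6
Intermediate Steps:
M(o, C) = -13 (M(o, C) = 2 - (18 - 1*3) = 2 - (18 - 3) = 2 - 1*15 = 2 - 15 = -13)
I(H, W) = -2 - 13*W/3 + 127*H/3 (I(H, W) = -2 + (127*H - 13*W)/3 = -2 + (-13*W + 127*H)/3 = -2 + (-13*W/3 + 127*H/3) = -2 - 13*W/3 + 127*H/3)
-4599963 - I(T, 1409) = -4599963 - (-2 - 13/3*1409 + (127/3)*1771) = -4599963 - (-2 - 18317/3 + 224917/3) = -4599963 - 1*206594/3 = -4599963 - 206594/3 = -14006483/3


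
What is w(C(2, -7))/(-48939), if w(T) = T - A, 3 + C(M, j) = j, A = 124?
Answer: 134/48939 ≈ 0.0027381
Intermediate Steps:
C(M, j) = -3 + j
w(T) = -124 + T (w(T) = T - 1*124 = T - 124 = -124 + T)
w(C(2, -7))/(-48939) = (-124 + (-3 - 7))/(-48939) = (-124 - 10)*(-1/48939) = -134*(-1/48939) = 134/48939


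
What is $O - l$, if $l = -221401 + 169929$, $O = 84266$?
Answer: $135738$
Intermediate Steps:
$l = -51472$
$O - l = 84266 - -51472 = 84266 + 51472 = 135738$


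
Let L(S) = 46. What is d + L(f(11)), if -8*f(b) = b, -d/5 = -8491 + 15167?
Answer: -33334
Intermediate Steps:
d = -33380 (d = -5*(-8491 + 15167) = -5*6676 = -33380)
f(b) = -b/8
d + L(f(11)) = -33380 + 46 = -33334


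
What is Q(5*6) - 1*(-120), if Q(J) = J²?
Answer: 1020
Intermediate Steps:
Q(5*6) - 1*(-120) = (5*6)² - 1*(-120) = 30² + 120 = 900 + 120 = 1020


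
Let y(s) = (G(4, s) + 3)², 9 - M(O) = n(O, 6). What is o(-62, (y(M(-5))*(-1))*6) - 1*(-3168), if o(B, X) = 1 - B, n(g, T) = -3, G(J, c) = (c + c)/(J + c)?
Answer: 3231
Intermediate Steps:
G(J, c) = 2*c/(J + c) (G(J, c) = (2*c)/(J + c) = 2*c/(J + c))
M(O) = 12 (M(O) = 9 - 1*(-3) = 9 + 3 = 12)
y(s) = (3 + 2*s/(4 + s))² (y(s) = (2*s/(4 + s) + 3)² = (3 + 2*s/(4 + s))²)
o(-62, (y(M(-5))*(-1))*6) - 1*(-3168) = (1 - 1*(-62)) - 1*(-3168) = (1 + 62) + 3168 = 63 + 3168 = 3231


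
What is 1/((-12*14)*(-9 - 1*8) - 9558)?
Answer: -1/6702 ≈ -0.00014921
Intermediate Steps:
1/((-12*14)*(-9 - 1*8) - 9558) = 1/(-168*(-9 - 8) - 9558) = 1/(-168*(-17) - 9558) = 1/(2856 - 9558) = 1/(-6702) = -1/6702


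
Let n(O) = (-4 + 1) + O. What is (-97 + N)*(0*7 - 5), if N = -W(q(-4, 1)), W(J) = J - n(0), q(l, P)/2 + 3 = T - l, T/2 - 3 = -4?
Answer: 490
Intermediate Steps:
T = -2 (T = 6 + 2*(-4) = 6 - 8 = -2)
q(l, P) = -10 - 2*l (q(l, P) = -6 + 2*(-2 - l) = -6 + (-4 - 2*l) = -10 - 2*l)
n(O) = -3 + O
W(J) = 3 + J (W(J) = J - (-3 + 0) = J - 1*(-3) = J + 3 = 3 + J)
N = -1 (N = -(3 + (-10 - 2*(-4))) = -(3 + (-10 + 8)) = -(3 - 2) = -1*1 = -1)
(-97 + N)*(0*7 - 5) = (-97 - 1)*(0*7 - 5) = -98*(0 - 5) = -98*(-5) = 490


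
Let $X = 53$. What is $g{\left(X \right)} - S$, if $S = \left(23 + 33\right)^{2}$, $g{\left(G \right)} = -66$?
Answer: $-3202$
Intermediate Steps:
$S = 3136$ ($S = 56^{2} = 3136$)
$g{\left(X \right)} - S = -66 - 3136 = -3202$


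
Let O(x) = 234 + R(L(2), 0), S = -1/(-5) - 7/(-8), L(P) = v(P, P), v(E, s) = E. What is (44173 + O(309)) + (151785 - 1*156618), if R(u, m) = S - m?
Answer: 1583003/40 ≈ 39575.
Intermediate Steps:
L(P) = P
S = 43/40 (S = -1*(-1/5) - 7*(-1/8) = 1/5 + 7/8 = 43/40 ≈ 1.0750)
R(u, m) = 43/40 - m
O(x) = 9403/40 (O(x) = 234 + (43/40 - 1*0) = 234 + (43/40 + 0) = 234 + 43/40 = 9403/40)
(44173 + O(309)) + (151785 - 1*156618) = (44173 + 9403/40) + (151785 - 1*156618) = 1776323/40 + (151785 - 156618) = 1776323/40 - 4833 = 1583003/40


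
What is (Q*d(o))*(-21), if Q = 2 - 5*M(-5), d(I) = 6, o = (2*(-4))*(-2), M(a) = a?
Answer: -3402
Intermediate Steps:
o = 16 (o = -8*(-2) = 16)
Q = 27 (Q = 2 - 5*(-5) = 2 + 25 = 27)
(Q*d(o))*(-21) = (27*6)*(-21) = 162*(-21) = -3402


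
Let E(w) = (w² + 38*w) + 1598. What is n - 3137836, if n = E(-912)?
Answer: -2339150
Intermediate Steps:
E(w) = 1598 + w² + 38*w
n = 798686 (n = 1598 + (-912)² + 38*(-912) = 1598 + 831744 - 34656 = 798686)
n - 3137836 = 798686 - 3137836 = -2339150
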